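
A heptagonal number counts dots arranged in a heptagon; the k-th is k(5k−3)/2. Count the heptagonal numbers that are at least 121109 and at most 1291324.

499

The n-th heptagonal number is n(5n−3)/2.
Smallest index with value ≥ 121109: n = 221 (giving 121771).
Largest index with value ≤ 1291324: n = 719 (giving 1291324).
Indices 221 through 719: 499 terms.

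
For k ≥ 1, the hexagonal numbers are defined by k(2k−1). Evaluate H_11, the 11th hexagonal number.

231

The 11th hexagonal number is n(2n−1) with n = 11.
11·(2·11 − 1) = 11·21 = 231.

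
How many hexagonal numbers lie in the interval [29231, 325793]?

The n-th hexagonal number is n(2n−1).
Smallest index with value ≥ 29231: n = 122 (giving 29646).
Largest index with value ≤ 325793: n = 403 (giving 324415).
Indices 122 through 403: 282 terms.

282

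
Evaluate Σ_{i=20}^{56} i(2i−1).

Σ i(2i−1) = 2Σi² − Σi over i = 20..56.
Σi = 1596 − 190 = 1406 and Σi² = 60116 − 2470 = 57646.
2·57646 − 1·1406 = 113886.

113886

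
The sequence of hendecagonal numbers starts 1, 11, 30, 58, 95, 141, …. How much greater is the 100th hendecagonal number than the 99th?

892

Consecutive hendecagonal numbers differ by 9n − 8: here 9·100 − 8 = 892.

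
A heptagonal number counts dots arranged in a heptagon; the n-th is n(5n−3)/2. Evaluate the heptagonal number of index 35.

The 35th heptagonal number is n(5n−3)/2 with n = 35.
35·(5·35 − 3)/2 = 35·172/2 = 35·86 = 3010.

3010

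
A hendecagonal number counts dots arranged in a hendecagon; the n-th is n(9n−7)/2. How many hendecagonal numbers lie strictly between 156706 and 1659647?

The n-th hendecagonal number is n(9n−7)/2.
Smallest index with value > 156706: n = 188 (giving 158390).
Largest index with value < 1659647: n = 607 (giving 1655896).
Indices 188 through 607: 420 terms.

420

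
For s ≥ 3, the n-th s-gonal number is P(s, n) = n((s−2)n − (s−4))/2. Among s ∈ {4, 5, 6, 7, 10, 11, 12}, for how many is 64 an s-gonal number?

s = 4: P(4, 8) = 64. ✓
s = 5: P(5, 6) = 51 and P(5, 7) = 70; 64 is not s-gonal.
s = 6: P(6, 5) = 45 and P(6, 6) = 66; 64 is not s-gonal.
s = 7: P(7, 5) = 55 and P(7, 6) = 81; 64 is not s-gonal.
s = 10: P(10, 4) = 52 and P(10, 5) = 85; 64 is not s-gonal.
s = 11: P(11, 4) = 58 and P(11, 5) = 95; 64 is not s-gonal.
s = 12: P(12, 4) = 64. ✓
Hits: s ∈ {4, 12} → 2.

2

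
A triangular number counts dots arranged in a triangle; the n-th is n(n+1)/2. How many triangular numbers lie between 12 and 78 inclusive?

8

The n-th triangular number is n(n+1)/2.
Smallest index with value ≥ 12: n = 5 (giving 15).
Largest index with value ≤ 78: n = 12 (giving 78).
Indices 5 through 12: 8 terms.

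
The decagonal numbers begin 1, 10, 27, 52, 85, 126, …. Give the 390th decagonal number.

607230

390·(4·390 − 3) = 390·1557 = 607230.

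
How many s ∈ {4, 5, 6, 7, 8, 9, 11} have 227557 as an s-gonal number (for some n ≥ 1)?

s = 4: P(4, 477) = 227529 and P(4, 478) = 228484; 227557 is not s-gonal.
s = 5: P(5, 389) = 226787 and P(5, 390) = 227955; 227557 is not s-gonal.
s = 6: P(6, 337) = 226801 and P(6, 338) = 228150; 227557 is not s-gonal.
s = 7: P(7, 302) = 227557. ✓
s = 8: P(8, 275) = 226325 and P(8, 276) = 227976; 227557 is not s-gonal.
s = 9: P(9, 255) = 226950 and P(9, 256) = 228736; 227557 is not s-gonal.
s = 11: P(11, 225) = 227025 and P(11, 226) = 229051; 227557 is not s-gonal.
Hits: s ∈ {7} → 1.

1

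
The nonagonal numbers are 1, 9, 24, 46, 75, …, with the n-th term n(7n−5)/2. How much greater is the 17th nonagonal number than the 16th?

Consecutive nonagonal numbers differ by 7n − 6: here 7·17 − 6 = 113.

113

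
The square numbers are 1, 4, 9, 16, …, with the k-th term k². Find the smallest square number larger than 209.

225

Solve n² > 209 for integer n.
The largest n with value ≤ 209 is 14 (since 196 ≤ 209 < 225), so the first above is n = 15, value 225.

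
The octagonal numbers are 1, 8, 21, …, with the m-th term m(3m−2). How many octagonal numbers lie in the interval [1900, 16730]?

50

The n-th octagonal number is n(3n−2).
Smallest index with value ≥ 1900: n = 26 (giving 1976).
Largest index with value ≤ 16730: n = 75 (giving 16725).
Indices 26 through 75: 50 terms.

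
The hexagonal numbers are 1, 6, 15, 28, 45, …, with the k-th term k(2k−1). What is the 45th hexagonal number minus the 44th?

177

Consecutive hexagonal numbers differ by 4n − 3: here 4·45 − 3 = 177.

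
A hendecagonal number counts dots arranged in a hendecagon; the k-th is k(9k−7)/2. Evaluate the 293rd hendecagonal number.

The 293rd hendecagonal number is n(9n−7)/2 with n = 293.
293·(9·293 − 7)/2 = 293·2630/2 = 293·1315 = 385295.

385295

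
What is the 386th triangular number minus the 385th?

386

Consecutive triangular numbers differ by n: T_{386} − T_{385} = 386.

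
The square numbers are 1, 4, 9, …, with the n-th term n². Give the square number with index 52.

52² = 2704.

2704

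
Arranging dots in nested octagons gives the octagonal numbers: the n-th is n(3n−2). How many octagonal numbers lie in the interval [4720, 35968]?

70

The n-th octagonal number is n(3n−2).
Smallest index with value ≥ 4720: n = 40 (giving 4720).
Largest index with value ≤ 35968: n = 109 (giving 35425).
Indices 40 through 109: 70 terms.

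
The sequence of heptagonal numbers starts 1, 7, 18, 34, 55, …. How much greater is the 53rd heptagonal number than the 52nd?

Consecutive heptagonal numbers differ by 5n − 4: here 5·53 − 4 = 261.

261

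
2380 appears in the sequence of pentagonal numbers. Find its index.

40

Set n(3n−1)/2 = 2380, giving 3n² − n − 4760 = 0.
The discriminant is 1 + 24·2380 = 57121, and √57121 = 239.
So n = (1 + 239) / 6 = 240/6 = 40.
Check: 40·(3·40 − 1)/2 = 2380. ✓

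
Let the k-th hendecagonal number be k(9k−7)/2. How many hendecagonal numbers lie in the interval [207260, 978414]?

The n-th hendecagonal number is n(9n−7)/2.
Smallest index with value ≥ 207260: n = 215 (giving 207260).
Largest index with value ≤ 978414: n = 466 (giving 975571).
Indices 215 through 466: 252 terms.

252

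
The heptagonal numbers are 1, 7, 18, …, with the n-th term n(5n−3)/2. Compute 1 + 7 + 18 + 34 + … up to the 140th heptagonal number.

Σ i(5i−3)/2 = (5Σi² − 3Σi) / 2 over i = 1..140.
Σi = 9870 and Σi² = 924490.
(5·924490 − 3·9870) / 2 = 4592840/2 = 2296420.

2296420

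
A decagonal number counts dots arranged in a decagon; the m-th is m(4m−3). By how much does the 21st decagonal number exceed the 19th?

314

21·(4·21 − 3) = 1701 and 19·(4·19 − 3) = 1387.
Difference: 1701 − 1387 = 314.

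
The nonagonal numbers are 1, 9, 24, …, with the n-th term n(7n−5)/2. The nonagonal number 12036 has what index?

Set n(7n−5)/2 = 12036, giving 7n² − 5n − 24072 = 0.
So n = (5 + 821) / 14 = 826/14 = 59.

59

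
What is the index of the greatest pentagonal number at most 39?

Solve n(3n−1)/2 ≤ 39 for integer n.
n = 5 gives 35 ≤ 39, while n = 6 gives 51 > 39; so the answer is index 5.

5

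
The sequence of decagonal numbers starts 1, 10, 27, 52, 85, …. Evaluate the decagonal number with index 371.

The 371st decagonal number is n(4n−3) with n = 371.
371·(4·371 − 3) = 371·1481 = 549451.

549451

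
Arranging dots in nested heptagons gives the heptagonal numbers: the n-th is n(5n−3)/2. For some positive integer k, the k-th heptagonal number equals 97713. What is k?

Set n(5n−3)/2 = 97713, giving 5n² − 3n − 195426 = 0.
So n = (3 + 1977) / 10 = 1980/10 = 198.
Check: 198·(5·198 − 3)/2 = 97713. ✓

198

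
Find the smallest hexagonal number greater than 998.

Solve n(2n−1) > 998 for integer n.
The largest n with value ≤ 998 is 22 (since 946 ≤ 998 < 1035), so the first above is n = 23, value 1035.

1035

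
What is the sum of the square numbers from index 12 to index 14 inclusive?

509

Σ_{i=12}^{14} i² = 1015 − 506 = 509.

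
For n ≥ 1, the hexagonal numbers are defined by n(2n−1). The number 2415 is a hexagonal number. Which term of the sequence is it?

Set n(2n−1) = 2415, giving 2n² − n − 2415 = 0.
The discriminant is 1 + 8·2415 = 19321, and √19321 = 139.
So n = (1 + 139) / 4 = 140/4 = 35.

35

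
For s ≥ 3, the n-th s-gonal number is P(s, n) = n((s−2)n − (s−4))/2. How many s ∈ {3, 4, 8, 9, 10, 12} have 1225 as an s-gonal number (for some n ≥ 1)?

2

s = 3: P(3, 49) = 1225. ✓
s = 4: P(4, 35) = 1225. ✓
s = 8: P(8, 20) = 1160 and P(8, 21) = 1281; 1225 is not s-gonal.
s = 9: P(9, 19) = 1216 and P(9, 20) = 1350; 1225 is not s-gonal.
s = 10: P(10, 17) = 1105 and P(10, 18) = 1242; 1225 is not s-gonal.
s = 12: P(12, 16) = 1216 and P(12, 17) = 1377; 1225 is not s-gonal.
Hits: s ∈ {3, 4} → 2.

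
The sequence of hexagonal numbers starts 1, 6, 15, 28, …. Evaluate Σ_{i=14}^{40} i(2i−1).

41913

Σ i(2i−1) = 2Σi² − Σi over i = 14..40.
Σi = 820 − 91 = 729 and Σi² = 22140 − 819 = 21321.
2·21321 − 1·729 = 41913.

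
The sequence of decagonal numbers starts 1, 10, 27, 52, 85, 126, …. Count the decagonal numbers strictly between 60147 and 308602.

The n-th decagonal number is n(4n−3).
Smallest index with value > 60147: n = 124 (giving 61132).
Largest index with value < 308602: n = 278 (giving 308302).
Indices 124 through 278: 155 terms.

155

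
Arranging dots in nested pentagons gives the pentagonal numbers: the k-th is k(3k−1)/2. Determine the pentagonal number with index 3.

3·(3·3 − 1)/2 = 3·8/2 = 3·4 = 12.

12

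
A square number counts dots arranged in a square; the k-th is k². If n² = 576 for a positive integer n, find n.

24

We need n² = 576, so n = √576 = 24.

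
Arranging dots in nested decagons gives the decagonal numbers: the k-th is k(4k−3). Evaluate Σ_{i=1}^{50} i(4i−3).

Σ i(4i−3) = 4Σi² − 3Σi over i = 1..50.
Σi = 1275 and Σi² = 42925.
4·42925 − 3·1275 = 167875.

167875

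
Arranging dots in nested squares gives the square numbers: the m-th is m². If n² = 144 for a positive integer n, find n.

12

We need n² = 144, so n = √144 = 12.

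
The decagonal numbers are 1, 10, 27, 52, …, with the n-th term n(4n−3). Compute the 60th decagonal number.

14220

The 60th decagonal number is n(4n−3) with n = 60.
60·(4·60 − 3) = 60·237 = 14220.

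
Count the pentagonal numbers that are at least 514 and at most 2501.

23

The n-th pentagonal number is n(3n−1)/2.
Smallest index with value ≥ 514: n = 19 (giving 532).
Largest index with value ≤ 2501: n = 41 (giving 2501).
Indices 19 through 41: 23 terms.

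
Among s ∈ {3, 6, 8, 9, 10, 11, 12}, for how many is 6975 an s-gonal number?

1

s = 3: P(3, 117) = 6903 and P(3, 118) = 7021; 6975 is not s-gonal.
s = 6: P(6, 59) = 6903 and P(6, 60) = 7140; 6975 is not s-gonal.
s = 8: P(8, 48) = 6816 and P(8, 49) = 7105; 6975 is not s-gonal.
s = 9: P(9, 45) = 6975. ✓
s = 10: P(10, 42) = 6930 and P(10, 43) = 7267; 6975 is not s-gonal.
s = 11: P(11, 39) = 6708 and P(11, 40) = 7060; 6975 is not s-gonal.
s = 12: P(12, 37) = 6697 and P(12, 38) = 7068; 6975 is not s-gonal.
Hits: s ∈ {9} → 1.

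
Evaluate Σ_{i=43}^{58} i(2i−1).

Σ i(2i−1) = 2Σi² − Σi over i = 43..58.
Σi = 1711 − 903 = 808 and Σi² = 66729 − 25585 = 41144.
2·41144 − 1·808 = 81480.

81480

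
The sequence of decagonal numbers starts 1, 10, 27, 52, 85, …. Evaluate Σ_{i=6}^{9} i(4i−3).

Σ i(4i−3) = 4Σi² − 3Σi over i = 6..9.
Σi = 45 − 15 = 30 and Σi² = 285 − 55 = 230.
4·230 − 3·30 = 830.

830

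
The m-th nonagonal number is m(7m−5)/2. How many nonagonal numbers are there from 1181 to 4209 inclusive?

The n-th nonagonal number is n(7n−5)/2.
Smallest index with value ≥ 1181: n = 19 (giving 1216).
Largest index with value ≤ 4209: n = 35 (giving 4200).
Indices 19 through 35: 17 terms.

17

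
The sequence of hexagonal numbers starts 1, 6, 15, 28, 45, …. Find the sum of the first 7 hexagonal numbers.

252

Σ i(2i−1) = 2Σi² − Σi over i = 1..7.
Σi = 28 and Σi² = 140.
2·140 − 1·28 = 252.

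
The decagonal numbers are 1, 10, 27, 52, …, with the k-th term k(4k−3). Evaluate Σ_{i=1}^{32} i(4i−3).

44176

Σ i(4i−3) = 4Σi² − 3Σi over i = 1..32.
Σi = 528 and Σi² = 11440.
4·11440 − 3·528 = 44176.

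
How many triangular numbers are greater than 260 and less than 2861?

53

The n-th triangular number is n(n+1)/2.
Smallest index with value > 260: n = 23 (giving 276).
Largest index with value < 2861: n = 75 (giving 2850).
Indices 23 through 75: 53 terms.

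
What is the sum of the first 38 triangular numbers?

Σ i(i+1)/2 = (Σi² + Σi) / 2 over i = 1..38.
Σi = 741 and Σi² = 19019.
(1·19019 + 1·741) / 2 = 19760/2 = 9880.

9880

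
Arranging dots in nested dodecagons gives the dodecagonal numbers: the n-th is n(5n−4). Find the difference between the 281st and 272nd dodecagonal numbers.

281·(5·281 − 4) = 393681 and 272·(5·272 − 4) = 368832.
Difference: 393681 − 368832 = 24849.

24849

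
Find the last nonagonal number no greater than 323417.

Solve n(7n−5)/2 ≤ 323417 for integer n.
n = 304 gives 322696 ≤ 323417, while n = 305 gives 324825 > 323417; so the answer is 322696.

322696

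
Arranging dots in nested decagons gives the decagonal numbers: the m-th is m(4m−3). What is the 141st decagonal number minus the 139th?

141·(4·141 − 3) = 79101 and 139·(4·139 − 3) = 76867.
Difference: 79101 − 76867 = 2234.

2234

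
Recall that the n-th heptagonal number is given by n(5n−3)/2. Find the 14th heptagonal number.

14·(5·14 − 3)/2 = 14·67/2 = 469.

469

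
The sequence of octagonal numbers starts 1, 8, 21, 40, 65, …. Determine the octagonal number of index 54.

8640

The 54th octagonal number is n(3n−2) with n = 54.
54·(3·54 − 2) = 54·160 = 8640.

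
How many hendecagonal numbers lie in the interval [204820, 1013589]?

261

The n-th hendecagonal number is n(9n−7)/2.
Smallest index with value ≥ 204820: n = 214 (giving 205333).
Largest index with value ≤ 1013589: n = 474 (giving 1009383).
Indices 214 through 474: 261 terms.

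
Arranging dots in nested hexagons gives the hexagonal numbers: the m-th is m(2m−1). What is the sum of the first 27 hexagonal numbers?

13482

Σ i(2i−1) = 2Σi² − Σi over i = 1..27.
Σi = 378 and Σi² = 6930.
2·6930 − 1·378 = 13482.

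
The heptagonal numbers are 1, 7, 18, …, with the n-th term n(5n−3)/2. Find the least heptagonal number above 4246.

Solve n(5n−3)/2 > 4246 for integer n.
The largest n with value ≤ 4246 is 41 (since 4141 ≤ 4246 < 4347), so the first above is n = 42, value 4347.

4347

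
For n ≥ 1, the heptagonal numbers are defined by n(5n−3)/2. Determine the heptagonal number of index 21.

21·(5·21 − 3)/2 = 21·102/2 = 21·51 = 1071.

1071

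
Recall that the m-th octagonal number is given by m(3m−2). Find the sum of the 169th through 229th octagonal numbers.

Σ i(3i−2) = 3Σi² − 2Σi over i = 169..229.
Σi = 26335 − 14196 = 12139 and Σi² = 4029255 − 1594684 = 2434571.
3·2434571 − 2·12139 = 7279435.

7279435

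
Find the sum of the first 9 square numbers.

285

Σ_{i=1}^{9} i² = 9·10·19/6 = 285.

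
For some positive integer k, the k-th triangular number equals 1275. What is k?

50

Set n(n+1)/2 = 1275, giving n² + n − 2550 = 0.
The discriminant is 1 + 8·1275 = 10201, and √10201 = 101.
So n = (-1 + 101) / 2 = 100/2 = 50.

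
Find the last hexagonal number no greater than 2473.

Solve n(2n−1) ≤ 2473 for integer n.
n = 35 gives 2415 ≤ 2473, while n = 36 gives 2556 > 2473; so the answer is 2415.

2415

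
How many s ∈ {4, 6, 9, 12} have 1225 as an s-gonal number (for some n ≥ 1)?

2

s = 4: P(4, 35) = 1225. ✓
s = 6: P(6, 25) = 1225. ✓
s = 9: P(9, 19) = 1216 and P(9, 20) = 1350; 1225 is not s-gonal.
s = 12: P(12, 16) = 1216 and P(12, 17) = 1377; 1225 is not s-gonal.
Hits: s ∈ {4, 6} → 2.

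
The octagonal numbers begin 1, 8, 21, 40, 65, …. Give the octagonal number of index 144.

The 144th octagonal number is n(3n−2) with n = 144.
144·(3·144 − 2) = 144·430 = 61920.

61920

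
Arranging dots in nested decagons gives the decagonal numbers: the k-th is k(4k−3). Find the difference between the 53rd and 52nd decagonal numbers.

417

Consecutive decagonal numbers differ by 8n − 7: here 8·53 − 7 = 417.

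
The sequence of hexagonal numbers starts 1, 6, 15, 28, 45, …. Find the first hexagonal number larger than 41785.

Solve n(2n−1) > 41785 for integer n.
The largest n with value ≤ 41785 is 144 (since 41328 ≤ 41785 < 41905), so the first above is n = 145, value 41905.

41905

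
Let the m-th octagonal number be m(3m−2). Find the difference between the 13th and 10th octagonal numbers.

201

13·(3·13 − 2) = 481 and 10·(3·10 − 2) = 280.
Difference: 481 − 280 = 201.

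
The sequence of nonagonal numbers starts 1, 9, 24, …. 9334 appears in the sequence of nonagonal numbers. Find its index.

52

Set n(7n−5)/2 = 9334, giving 7n² − 5n − 18668 = 0.
The discriminant is 25 + 56·9334 = 522729, and √522729 = 723.
So n = (5 + 723) / 14 = 728/14 = 52.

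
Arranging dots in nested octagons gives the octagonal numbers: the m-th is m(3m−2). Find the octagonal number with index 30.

2640

The 30th octagonal number is n(3n−2) with n = 30.
30·(3·30 − 2) = 30·88 = 2640.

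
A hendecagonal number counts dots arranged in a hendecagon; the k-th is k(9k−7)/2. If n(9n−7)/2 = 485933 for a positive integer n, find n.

Set n(9n−7)/2 = 485933, giving 9n² − 7n − 971866 = 0.
So n = (7 + 5915) / 18 = 5922/18 = 329.
Check: 329·(9·329 − 7)/2 = 485933. ✓

329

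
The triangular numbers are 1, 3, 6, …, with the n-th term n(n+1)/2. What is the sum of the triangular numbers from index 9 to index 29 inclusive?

4375

Σ i(i+1)/2 = (Σi² + Σi) / 2 over i = 9..29.
Σi = 435 − 36 = 399 and Σi² = 8555 − 204 = 8351.
(1·8351 + 1·399) / 2 = 8750/2 = 4375.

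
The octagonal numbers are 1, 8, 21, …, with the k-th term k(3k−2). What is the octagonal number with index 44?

44·(3·44 − 2) = 44·130 = 5720.

5720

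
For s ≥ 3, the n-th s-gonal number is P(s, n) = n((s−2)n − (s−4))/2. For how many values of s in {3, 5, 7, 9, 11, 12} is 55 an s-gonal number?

s = 3: P(3, 10) = 55. ✓
s = 5: P(5, 6) = 51 and P(5, 7) = 70; 55 is not s-gonal.
s = 7: P(7, 5) = 55. ✓
s = 9: P(9, 4) = 46 and P(9, 5) = 75; 55 is not s-gonal.
s = 11: P(11, 3) = 30 and P(11, 4) = 58; 55 is not s-gonal.
s = 12: P(12, 3) = 33 and P(12, 4) = 64; 55 is not s-gonal.
Hits: s ∈ {3, 7} → 2.

2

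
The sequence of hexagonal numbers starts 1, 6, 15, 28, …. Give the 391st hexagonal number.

305371

The 391st hexagonal number is n(2n−1) with n = 391.
391·(2·391 − 1) = 391·781 = 305371.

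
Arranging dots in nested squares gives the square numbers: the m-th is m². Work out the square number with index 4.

16

4² = 16.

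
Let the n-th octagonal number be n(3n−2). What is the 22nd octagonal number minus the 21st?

127

Consecutive octagonal numbers differ by 6n − 5: here 6·22 − 5 = 127.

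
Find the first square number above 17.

Solve n² > 17 for integer n.
The largest n with value ≤ 17 is 4 (since 16 ≤ 17 < 25), so the first above is n = 5, value 25.

25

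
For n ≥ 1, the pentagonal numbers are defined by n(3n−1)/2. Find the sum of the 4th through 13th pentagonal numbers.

1165

Σ i(3i−1)/2 = (3Σi² − Σi) / 2 over i = 4..13.
Σi = 91 − 6 = 85 and Σi² = 819 − 14 = 805.
(3·805 − 1·85) / 2 = 2330/2 = 1165.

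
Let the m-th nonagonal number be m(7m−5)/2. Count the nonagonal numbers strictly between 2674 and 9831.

25

The n-th nonagonal number is n(7n−5)/2.
Smallest index with value > 2674: n = 29 (giving 2871).
Largest index with value < 9831: n = 53 (giving 9699).
Indices 29 through 53: 25 terms.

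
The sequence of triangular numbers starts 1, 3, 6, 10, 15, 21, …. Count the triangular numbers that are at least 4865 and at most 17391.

The n-th triangular number is n(n+1)/2.
Smallest index with value ≥ 4865: n = 99 (giving 4950).
Largest index with value ≤ 17391: n = 186 (giving 17391).
Indices 99 through 186: 88 terms.

88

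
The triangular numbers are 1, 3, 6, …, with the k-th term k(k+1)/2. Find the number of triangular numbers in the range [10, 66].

8

The n-th triangular number is n(n+1)/2.
Smallest index with value ≥ 10: n = 4 (giving 10).
Largest index with value ≤ 66: n = 11 (giving 66).
Indices 4 through 11: 8 terms.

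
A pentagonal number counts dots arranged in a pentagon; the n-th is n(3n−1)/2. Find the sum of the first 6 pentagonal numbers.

126

Σ i(3i−1)/2 = (3Σi² − Σi) / 2 over i = 1..6.
Σi = 21 and Σi² = 91.
(3·91 − 1·21) / 2 = 252/2 = 126.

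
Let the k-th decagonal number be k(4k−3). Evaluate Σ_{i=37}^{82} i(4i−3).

675625

Σ i(4i−3) = 4Σi² − 3Σi over i = 37..82.
Σi = 3403 − 666 = 2737 and Σi² = 187165 − 16206 = 170959.
4·170959 − 3·2737 = 675625.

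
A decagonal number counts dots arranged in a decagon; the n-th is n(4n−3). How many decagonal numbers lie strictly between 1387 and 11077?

33

The n-th decagonal number is n(4n−3).
Smallest index with value > 1387: n = 20 (giving 1540).
Largest index with value < 11077: n = 52 (giving 10660).
Indices 20 through 52: 33 terms.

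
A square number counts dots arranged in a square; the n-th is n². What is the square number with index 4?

16

The 4th square number is n² with n = 4.
4² = 16.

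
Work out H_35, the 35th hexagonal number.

2415

The 35th hexagonal number is n(2n−1) with n = 35.
35·(2·35 − 1) = 35·69 = 2415.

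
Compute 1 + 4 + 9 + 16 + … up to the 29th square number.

Σ_{i=1}^{29} i² = 29·30·59/6 = 8555.

8555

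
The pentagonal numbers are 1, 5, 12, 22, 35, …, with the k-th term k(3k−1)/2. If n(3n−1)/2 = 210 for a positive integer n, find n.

12

Set n(3n−1)/2 = 210, giving 3n² − n − 420 = 0.
The discriminant is 1 + 24·210 = 5041, and √5041 = 71.
So n = (1 + 71) / 6 = 72/6 = 12.
Check: 12·(3·12 − 1)/2 = 210. ✓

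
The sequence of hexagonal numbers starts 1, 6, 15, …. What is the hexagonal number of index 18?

630

The 18th hexagonal number is n(2n−1) with n = 18.
18·(2·18 − 1) = 18·35 = 630.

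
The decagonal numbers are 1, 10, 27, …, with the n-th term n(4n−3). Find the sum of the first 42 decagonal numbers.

99631

Σ i(4i−3) = 4Σi² − 3Σi over i = 1..42.
Σi = 903 and Σi² = 25585.
4·25585 − 3·903 = 99631.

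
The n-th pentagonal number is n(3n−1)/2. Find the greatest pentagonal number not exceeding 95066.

Solve n(3n−1)/2 ≤ 95066 for integer n.
n = 251 gives 94376 ≤ 95066, while n = 252 gives 95130 > 95066; so the answer is 94376.

94376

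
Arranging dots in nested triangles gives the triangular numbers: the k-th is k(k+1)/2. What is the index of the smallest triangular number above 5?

3

Solve n(n+1)/2 > 5 for integer n.
The largest n with value ≤ 5 is 2 (since 3 ≤ 5 < 6), so the first above is n = 3, value 6.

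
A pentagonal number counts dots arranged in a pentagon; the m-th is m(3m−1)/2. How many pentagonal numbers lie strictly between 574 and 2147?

The n-th pentagonal number is n(3n−1)/2.
Smallest index with value > 574: n = 20 (giving 590).
Largest index with value < 2147: n = 37 (giving 2035).
Indices 20 through 37: 18 terms.

18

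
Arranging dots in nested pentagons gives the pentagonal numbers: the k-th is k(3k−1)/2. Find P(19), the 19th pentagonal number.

532

19·(3·19 − 1)/2 = 19·56/2 = 19·28 = 532.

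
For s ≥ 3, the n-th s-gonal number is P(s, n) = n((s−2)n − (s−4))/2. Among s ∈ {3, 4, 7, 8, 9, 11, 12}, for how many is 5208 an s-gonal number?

s = 3: P(3, 101) = 5151 and P(3, 102) = 5253; 5208 is not s-gonal.
s = 4: P(4, 72) = 5184 and P(4, 73) = 5329; 5208 is not s-gonal.
s = 7: P(7, 45) = 4995 and P(7, 46) = 5221; 5208 is not s-gonal.
s = 8: P(8, 42) = 5208. ✓
s = 9: P(9, 38) = 4959 and P(9, 39) = 5226; 5208 is not s-gonal.
s = 11: P(11, 34) = 5083 and P(11, 35) = 5390; 5208 is not s-gonal.
s = 12: P(12, 32) = 4992 and P(12, 33) = 5313; 5208 is not s-gonal.
Hits: s ∈ {8} → 1.

1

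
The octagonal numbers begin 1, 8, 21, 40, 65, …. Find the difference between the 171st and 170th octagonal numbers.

Consecutive octagonal numbers differ by 6n − 5: here 6·171 − 5 = 1021.

1021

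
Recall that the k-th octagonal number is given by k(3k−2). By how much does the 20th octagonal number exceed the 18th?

20·(3·20 − 2) = 1160 and 18·(3·18 − 2) = 936.
Difference: 1160 − 936 = 224.

224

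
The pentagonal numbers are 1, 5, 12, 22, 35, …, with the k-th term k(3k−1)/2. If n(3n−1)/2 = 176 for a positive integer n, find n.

Set n(3n−1)/2 = 176, giving 3n² − n − 352 = 0.
The discriminant is 1 + 24·176 = 4225, and √4225 = 65.
So n = (1 + 65) / 6 = 66/6 = 11.

11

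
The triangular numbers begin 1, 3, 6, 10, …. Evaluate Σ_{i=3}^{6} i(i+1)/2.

Σ i(i+1)/2 = (Σi² + Σi) / 2 over i = 3..6.
Σi = 21 − 3 = 18 and Σi² = 91 − 5 = 86.
(1·86 + 1·18) / 2 = 104/2 = 52.

52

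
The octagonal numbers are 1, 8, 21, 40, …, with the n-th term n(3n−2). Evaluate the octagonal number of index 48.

6816

The 48th octagonal number is n(3n−2) with n = 48.
48·(3·48 − 2) = 48·142 = 6816.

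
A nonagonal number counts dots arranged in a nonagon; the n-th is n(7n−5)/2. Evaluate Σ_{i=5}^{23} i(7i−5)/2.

14364

Σ i(7i−5)/2 = (7Σi² − 5Σi) / 2 over i = 5..23.
Σi = 276 − 10 = 266 and Σi² = 4324 − 30 = 4294.
(7·4294 − 5·266) / 2 = 28728/2 = 14364.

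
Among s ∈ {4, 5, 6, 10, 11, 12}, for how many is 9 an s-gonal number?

s = 4: P(4, 3) = 9. ✓
s = 5: P(5, 2) = 5 and P(5, 3) = 12; 9 is not s-gonal.
s = 6: P(6, 2) = 6 and P(6, 3) = 15; 9 is not s-gonal.
s = 10: P(10, 1) = 1 and P(10, 2) = 10; 9 is not s-gonal.
s = 11: P(11, 1) = 1 and P(11, 2) = 11; 9 is not s-gonal.
s = 12: P(12, 1) = 1 and P(12, 2) = 12; 9 is not s-gonal.
Hits: s ∈ {4} → 1.

1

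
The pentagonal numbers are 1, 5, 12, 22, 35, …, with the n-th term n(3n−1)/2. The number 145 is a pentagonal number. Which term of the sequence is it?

Set n(3n−1)/2 = 145, giving 3n² − n − 290 = 0.
The discriminant is 1 + 24·145 = 3481, and √3481 = 59.
So n = (1 + 59) / 6 = 60/6 = 10.

10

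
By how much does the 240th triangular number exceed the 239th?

240

Consecutive triangular numbers differ by n: T_{240} − T_{239} = 240.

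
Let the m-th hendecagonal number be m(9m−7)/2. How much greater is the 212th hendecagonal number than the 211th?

Consecutive hendecagonal numbers differ by 9n − 8: here 9·212 − 8 = 1900.

1900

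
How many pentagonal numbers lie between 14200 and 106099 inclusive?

169

The n-th pentagonal number is n(3n−1)/2.
Smallest index with value ≥ 14200: n = 98 (giving 14357).
Largest index with value ≤ 106099: n = 266 (giving 106001).
Indices 98 through 266: 169 terms.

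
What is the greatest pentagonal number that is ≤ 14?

12

Solve n(3n−1)/2 ≤ 14 for integer n.
n = 3 gives 12 ≤ 14, while n = 4 gives 22 > 14; so the answer is 12.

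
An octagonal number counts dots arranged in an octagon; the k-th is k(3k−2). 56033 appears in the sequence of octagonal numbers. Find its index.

Set n(3n−2) = 56033, giving 3n² − 2n − 56033 = 0.
The discriminant is 4 + 12·56033 = 672400, and √672400 = 820.
So n = (2 + 820) / 6 = 822/6 = 137.

137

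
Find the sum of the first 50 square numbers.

Σ_{i=1}^{50} i² = 50·51·101/6 = 42925.

42925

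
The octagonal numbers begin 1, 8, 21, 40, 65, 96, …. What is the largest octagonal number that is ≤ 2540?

2465

Solve n(3n−2) ≤ 2540 for integer n.
n = 29 gives 2465 ≤ 2540, while n = 30 gives 2640 > 2540; so the answer is 2465.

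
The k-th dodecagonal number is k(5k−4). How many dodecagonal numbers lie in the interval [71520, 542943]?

210

The n-th dodecagonal number is n(5n−4).
Smallest index with value ≥ 71520: n = 120 (giving 71520).
Largest index with value ≤ 542943: n = 329 (giving 539889).
Indices 120 through 329: 210 terms.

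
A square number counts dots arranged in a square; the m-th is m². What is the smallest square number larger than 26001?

Solve n² > 26001 for integer n.
The largest n with value ≤ 26001 is 161 (since 25921 ≤ 26001 < 26244), so the first above is n = 162, value 26244.

26244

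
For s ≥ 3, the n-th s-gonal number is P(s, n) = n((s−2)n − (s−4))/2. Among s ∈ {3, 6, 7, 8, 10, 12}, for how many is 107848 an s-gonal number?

s = 3: P(3, 463) = 107416 and P(3, 464) = 107880; 107848 is not s-gonal.
s = 6: P(6, 232) = 107416 and P(6, 233) = 108345; 107848 is not s-gonal.
s = 7: P(7, 208) = 107848. ✓
s = 8: P(8, 189) = 106785 and P(8, 190) = 107920; 107848 is not s-gonal.
s = 10: P(10, 164) = 107092 and P(10, 165) = 108405; 107848 is not s-gonal.
s = 12: P(12, 147) = 107457 and P(12, 148) = 108928; 107848 is not s-gonal.
Hits: s ∈ {7} → 1.

1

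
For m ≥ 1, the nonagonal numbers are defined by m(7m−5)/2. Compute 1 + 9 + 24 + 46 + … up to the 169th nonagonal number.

5645445

Σ i(7i−5)/2 = (7Σi² − 5Σi) / 2 over i = 1..169.
Σi = 14365 and Σi² = 1623245.
(7·1623245 − 5·14365) / 2 = 11290890/2 = 5645445.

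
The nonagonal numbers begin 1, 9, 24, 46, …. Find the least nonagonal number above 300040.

Solve n(7n−5)/2 > 300040 for integer n.
The largest n with value ≤ 300040 is 293 (since 299739 ≤ 300040 < 301791), so the first above is n = 294, value 301791.

301791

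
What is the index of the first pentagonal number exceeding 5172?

Solve n(3n−1)/2 > 5172 for integer n.
The largest n with value ≤ 5172 is 58 (since 5017 ≤ 5172 < 5192), so the first above is n = 59, value 5192.

59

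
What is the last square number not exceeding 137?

Solve n² ≤ 137 for integer n.
n = 11 gives 121 ≤ 137, while n = 12 gives 144 > 137; so the answer is 121.

121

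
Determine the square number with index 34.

The 34th square number is n² with n = 34.
34² = 1156.

1156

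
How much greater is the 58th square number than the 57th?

115

n² − (n−1)² = 2n − 1, so 58² − 57² = 2·58 − 1 = 115.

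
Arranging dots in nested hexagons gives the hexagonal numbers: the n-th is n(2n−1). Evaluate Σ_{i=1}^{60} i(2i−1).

Σ i(2i−1) = 2Σi² − Σi over i = 1..60.
Σi = 1830 and Σi² = 73810.
2·73810 − 1·1830 = 145790.

145790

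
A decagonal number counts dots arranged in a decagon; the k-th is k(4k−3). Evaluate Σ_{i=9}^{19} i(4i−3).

Σ i(4i−3) = 4Σi² − 3Σi over i = 9..19.
Σi = 190 − 36 = 154 and Σi² = 2470 − 204 = 2266.
4·2266 − 3·154 = 8602.

8602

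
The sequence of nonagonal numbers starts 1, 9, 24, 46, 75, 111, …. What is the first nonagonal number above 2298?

Solve n(7n−5)/2 > 2298 for integer n.
The largest n with value ≤ 2298 is 25 (since 2125 ≤ 2298 < 2301), so the first above is n = 26, value 2301.

2301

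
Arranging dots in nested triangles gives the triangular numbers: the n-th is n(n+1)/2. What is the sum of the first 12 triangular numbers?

364

Σ i(i+1)/2 = (Σi² + Σi) / 2 over i = 1..12.
Σi = 78 and Σi² = 650.
(1·650 + 1·78) / 2 = 728/2 = 364.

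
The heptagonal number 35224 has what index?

119

Set n(5n−3)/2 = 35224, giving 5n² − 3n − 70448 = 0.
The discriminant is 9 + 40·35224 = 1408969, and √1408969 = 1187.
So n = (3 + 1187) / 10 = 1190/10 = 119.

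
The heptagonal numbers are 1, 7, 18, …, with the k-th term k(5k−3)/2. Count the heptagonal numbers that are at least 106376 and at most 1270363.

The n-th heptagonal number is n(5n−3)/2.
Smallest index with value ≥ 106376: n = 207 (giving 106812).
Largest index with value ≤ 1270363: n = 713 (giving 1269853).
Indices 207 through 713: 507 terms.

507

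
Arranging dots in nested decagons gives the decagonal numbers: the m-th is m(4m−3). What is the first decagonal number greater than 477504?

477826

Solve n(4n−3) > 477504 for integer n.
The largest n with value ≤ 477504 is 345 (since 475065 ≤ 477504 < 477826), so the first above is n = 346, value 477826.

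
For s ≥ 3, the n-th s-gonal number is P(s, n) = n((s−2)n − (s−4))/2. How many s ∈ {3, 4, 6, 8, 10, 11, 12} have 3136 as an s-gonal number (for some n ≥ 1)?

s = 3: P(3, 78) = 3081 and P(3, 79) = 3160; 3136 is not s-gonal.
s = 4: P(4, 56) = 3136. ✓
s = 6: P(6, 39) = 3003 and P(6, 40) = 3160; 3136 is not s-gonal.
s = 8: P(8, 32) = 3008 and P(8, 33) = 3201; 3136 is not s-gonal.
s = 10: P(10, 28) = 3052 and P(10, 29) = 3277; 3136 is not s-gonal.
s = 11: P(11, 26) = 2951 and P(11, 27) = 3186; 3136 is not s-gonal.
s = 12: P(12, 25) = 3025 and P(12, 26) = 3276; 3136 is not s-gonal.
Hits: s ∈ {4} → 1.

1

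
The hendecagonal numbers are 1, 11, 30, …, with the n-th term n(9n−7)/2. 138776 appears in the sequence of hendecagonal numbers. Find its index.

Set n(9n−7)/2 = 138776, giving 9n² − 7n − 277552 = 0.
The discriminant is 49 + 72·138776 = 9991921, and √9991921 = 3161.
So n = (7 + 3161) / 18 = 3168/18 = 176.
Check: 176·(9·176 − 7)/2 = 138776. ✓

176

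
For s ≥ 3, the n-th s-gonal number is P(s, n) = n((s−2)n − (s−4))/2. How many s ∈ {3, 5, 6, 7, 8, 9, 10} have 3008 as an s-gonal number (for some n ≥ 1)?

s = 3: P(3, 77) = 3003 and P(3, 78) = 3081; 3008 is not s-gonal.
s = 5: P(5, 44) = 2882 and P(5, 45) = 3015; 3008 is not s-gonal.
s = 6: P(6, 39) = 3003 and P(6, 40) = 3160; 3008 is not s-gonal.
s = 7: P(7, 34) = 2839 and P(7, 35) = 3010; 3008 is not s-gonal.
s = 8: P(8, 32) = 3008. ✓
s = 9: P(9, 29) = 2871 and P(9, 30) = 3075; 3008 is not s-gonal.
s = 10: P(10, 27) = 2835 and P(10, 28) = 3052; 3008 is not s-gonal.
Hits: s ∈ {8} → 1.

1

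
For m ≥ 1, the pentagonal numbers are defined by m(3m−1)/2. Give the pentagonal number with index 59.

5192

59·(3·59 − 1)/2 = 59·176/2 = 59·88 = 5192.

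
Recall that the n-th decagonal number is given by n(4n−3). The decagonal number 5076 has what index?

Set n(4n−3) = 5076, giving 4n² − 3n − 5076 = 0.
The discriminant is 9 + 16·5076 = 81225, and √81225 = 285.
So n = (3 + 285) / 8 = 288/8 = 36.

36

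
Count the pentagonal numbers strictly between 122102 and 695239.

The n-th pentagonal number is n(3n−1)/2.
Smallest index with value > 122102: n = 286 (giving 122551).
Largest index with value < 695239: n = 680 (giving 693260).
Indices 286 through 680: 395 terms.

395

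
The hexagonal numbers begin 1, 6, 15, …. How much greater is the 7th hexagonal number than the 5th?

46

7·(2·7 − 1) = 91 and 5·(2·5 − 1) = 45.
Difference: 91 − 45 = 46.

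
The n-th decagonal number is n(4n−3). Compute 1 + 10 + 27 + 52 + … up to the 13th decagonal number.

3003

Σ i(4i−3) = 4Σi² − 3Σi over i = 1..13.
Σi = 91 and Σi² = 819.
4·819 − 3·91 = 3003.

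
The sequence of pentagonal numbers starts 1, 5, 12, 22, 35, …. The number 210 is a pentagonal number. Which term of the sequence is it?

12

Set n(3n−1)/2 = 210, giving 3n² − n − 420 = 0.
The discriminant is 1 + 24·210 = 5041, and √5041 = 71.
So n = (1 + 71) / 6 = 72/6 = 12.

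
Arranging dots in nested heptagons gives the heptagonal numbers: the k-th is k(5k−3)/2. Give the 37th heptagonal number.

3367

37·(5·37 − 3)/2 = 37·182/2 = 37·91 = 3367.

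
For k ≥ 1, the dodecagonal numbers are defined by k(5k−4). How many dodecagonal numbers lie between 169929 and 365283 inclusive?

86

The n-th dodecagonal number is n(5n−4).
Smallest index with value ≥ 169929: n = 185 (giving 170385).
Largest index with value ≤ 365283: n = 270 (giving 363420).
Indices 185 through 270: 86 terms.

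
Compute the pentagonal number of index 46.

3151

46·(3·46 − 1)/2 = 46·137/2 = 3151.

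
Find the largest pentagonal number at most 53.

Solve n(3n−1)/2 ≤ 53 for integer n.
n = 6 gives 51 ≤ 53, while n = 7 gives 70 > 53; so the answer is 51.

51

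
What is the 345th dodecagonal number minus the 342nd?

345·(5·345 − 4) = 593745 and 342·(5·342 − 4) = 583452.
Difference: 593745 − 583452 = 10293.

10293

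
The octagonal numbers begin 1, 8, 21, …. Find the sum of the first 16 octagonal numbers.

Σ i(3i−2) = 3Σi² − 2Σi over i = 1..16.
Σi = 136 and Σi² = 1496.
3·1496 − 2·136 = 4216.

4216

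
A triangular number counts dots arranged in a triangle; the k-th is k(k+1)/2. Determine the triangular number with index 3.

The 3rd triangular number is n(n+1)/2 with n = 3.
3·4/2 = 12/2 = 6.

6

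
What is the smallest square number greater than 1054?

Solve n² > 1054 for integer n.
The largest n with value ≤ 1054 is 32 (since 1024 ≤ 1054 < 1089), so the first above is n = 33, value 1089.

1089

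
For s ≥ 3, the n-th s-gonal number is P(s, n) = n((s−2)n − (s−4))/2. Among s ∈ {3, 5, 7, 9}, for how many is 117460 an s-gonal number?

s = 3: P(3, 484) = 117370 and P(3, 485) = 117855; 117460 is not s-gonal.
s = 5: P(5, 280) = 117460. ✓
s = 7: P(7, 217) = 117397 and P(7, 218) = 118483; 117460 is not s-gonal.
s = 9: P(9, 183) = 116754 and P(9, 184) = 118036; 117460 is not s-gonal.
Hits: s ∈ {5} → 1.

1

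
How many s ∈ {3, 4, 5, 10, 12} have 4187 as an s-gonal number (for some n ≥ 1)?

1

s = 3: P(3, 91) = 4186 and P(3, 92) = 4278; 4187 is not s-gonal.
s = 4: P(4, 64) = 4096 and P(4, 65) = 4225; 4187 is not s-gonal.
s = 5: P(5, 53) = 4187. ✓
s = 10: P(10, 32) = 4000 and P(10, 33) = 4257; 4187 is not s-gonal.
s = 12: P(12, 29) = 4089 and P(12, 30) = 4380; 4187 is not s-gonal.
Hits: s ∈ {5} → 1.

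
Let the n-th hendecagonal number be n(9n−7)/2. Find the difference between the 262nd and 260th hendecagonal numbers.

4691

262·(9·262 − 7)/2 = 307981 and 260·(9·260 − 7)/2 = 303290.
Difference: 307981 − 303290 = 4691.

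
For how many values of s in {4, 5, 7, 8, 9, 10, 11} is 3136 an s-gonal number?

s = 4: P(4, 56) = 3136. ✓
s = 5: P(5, 45) = 3015 and P(5, 46) = 3151; 3136 is not s-gonal.
s = 7: P(7, 35) = 3010 and P(7, 36) = 3186; 3136 is not s-gonal.
s = 8: P(8, 32) = 3008 and P(8, 33) = 3201; 3136 is not s-gonal.
s = 9: P(9, 30) = 3075 and P(9, 31) = 3286; 3136 is not s-gonal.
s = 10: P(10, 28) = 3052 and P(10, 29) = 3277; 3136 is not s-gonal.
s = 11: P(11, 26) = 2951 and P(11, 27) = 3186; 3136 is not s-gonal.
Hits: s ∈ {4} → 1.

1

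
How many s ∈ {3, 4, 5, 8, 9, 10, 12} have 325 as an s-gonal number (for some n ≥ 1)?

s = 3: P(3, 25) = 325. ✓
s = 4: P(4, 18) = 324 and P(4, 19) = 361; 325 is not s-gonal.
s = 5: P(5, 14) = 287 and P(5, 15) = 330; 325 is not s-gonal.
s = 8: P(8, 10) = 280 and P(8, 11) = 341; 325 is not s-gonal.
s = 9: P(9, 10) = 325. ✓
s = 10: P(10, 9) = 297 and P(10, 10) = 370; 325 is not s-gonal.
s = 12: P(12, 8) = 288 and P(12, 9) = 369; 325 is not s-gonal.
Hits: s ∈ {3, 9} → 2.

2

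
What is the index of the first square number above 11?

4

Solve n² > 11 for integer n.
The largest n with value ≤ 11 is 3 (since 9 ≤ 11 < 16), so the first above is n = 4, value 16.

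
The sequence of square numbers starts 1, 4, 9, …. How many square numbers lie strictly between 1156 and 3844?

27

The n-th square number is n².
Smallest index with value > 1156: n = 35 (giving 1225).
Largest index with value < 3844: n = 61 (giving 3721).
Indices 35 through 61: 27 terms.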